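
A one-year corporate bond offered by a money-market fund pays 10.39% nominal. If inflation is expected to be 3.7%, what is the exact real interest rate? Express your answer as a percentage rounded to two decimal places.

By the Fisher relation, 1 + r = (1 + i)/(1 + π).
1 + r = 1.10390 / 1.03700 = 1.064513
r = 1.064513 − 1 = 6.4513%, i.e. 6.45%.

6.45%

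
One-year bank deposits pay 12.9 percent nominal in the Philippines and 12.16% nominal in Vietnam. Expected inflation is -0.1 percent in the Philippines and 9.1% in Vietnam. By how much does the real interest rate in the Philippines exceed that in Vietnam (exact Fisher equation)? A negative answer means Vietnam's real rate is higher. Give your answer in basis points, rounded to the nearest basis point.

1021 basis points

The Philippines: (1 + 0.1290)/(1 − 0.0010) − 1 = 13.0130%
Vietnam: (1 + 0.1216)/(1 + 0.0910) − 1 = 2.8048%
Differential = 13.0130% − 2.8048% = 10.2082% → 1021 basis points.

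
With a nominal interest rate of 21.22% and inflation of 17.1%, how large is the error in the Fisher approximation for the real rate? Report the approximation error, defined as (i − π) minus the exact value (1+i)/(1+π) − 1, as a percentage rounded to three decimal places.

Approximate: r ≈ 21.220% − 17.100% = 4.1200%
Exact: (1 + 0.2122)/(1 + 0.1710) − 1 = 3.5184%
Error = 4.1200% − 3.5184% = 0.6016% → 0.602%.

0.602%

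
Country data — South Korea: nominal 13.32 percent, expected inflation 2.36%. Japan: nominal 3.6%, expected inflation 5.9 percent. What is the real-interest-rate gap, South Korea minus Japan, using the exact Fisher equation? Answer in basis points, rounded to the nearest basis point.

1288 basis points

South Korea: (1 + 0.1332)/(1 + 0.0236) − 1 = 10.7073%
Japan: (1 + 0.0360)/(1 + 0.0590) − 1 = -2.1719%
Differential = 10.7073% − (-2.1719%) = 12.8792% → 1288 basis points.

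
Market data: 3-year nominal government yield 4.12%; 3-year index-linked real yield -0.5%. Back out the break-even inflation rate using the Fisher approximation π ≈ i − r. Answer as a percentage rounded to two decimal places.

π ≈ i − r = 4.12% − (-0.5%) → 4.62%.

4.62%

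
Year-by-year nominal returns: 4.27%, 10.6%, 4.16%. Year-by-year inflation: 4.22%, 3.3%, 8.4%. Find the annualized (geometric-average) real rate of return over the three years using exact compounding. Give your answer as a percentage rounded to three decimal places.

Compound the nominal returns: 1.0427 × 1.1060 × 1.0416 = 1.20120041.
Compound inflation: 1.0422 × 1.0330 × 1.0840 = 1.16702638.
Deflate: 1.20120041 / 1.16702638 = 1.02928300.
Annualized real rate = 1.02928300^(1/3) − 1 = 0.9667% → 0.967%.

0.967%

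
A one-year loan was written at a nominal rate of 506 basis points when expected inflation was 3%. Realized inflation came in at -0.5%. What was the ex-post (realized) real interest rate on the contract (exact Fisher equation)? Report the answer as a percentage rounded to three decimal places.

5.588%

Ex-post: (1 + 0.0506)/(1 − 0.0050) − 1 = 5.5879%
So the realized real rate is 5.588%.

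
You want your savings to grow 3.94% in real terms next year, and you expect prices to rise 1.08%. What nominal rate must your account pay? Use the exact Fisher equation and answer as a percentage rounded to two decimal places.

(1 + i) = (1 + r)(1 + π) = 1.03940 × 1.01080 = 1.05062552
i = 1.05062552 − 1, so the required nominal rate is 5.06%.

5.06%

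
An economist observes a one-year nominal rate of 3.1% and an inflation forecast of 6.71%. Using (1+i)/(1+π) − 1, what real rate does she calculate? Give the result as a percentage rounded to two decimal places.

By the Fisher equation, 1 + r = (1 + i)/(1 + π).
1 + r = 1.03100 / 1.06710 = 0.966170
r = 0.966170 − 1 = -3.3830%, i.e. -3.38%.

-3.38%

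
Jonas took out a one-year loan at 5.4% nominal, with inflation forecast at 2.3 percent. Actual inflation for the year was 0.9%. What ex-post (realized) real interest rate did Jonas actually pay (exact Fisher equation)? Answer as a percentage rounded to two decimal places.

4.46%

Ex-post: (1 + 0.0540)/(1 + 0.0090) − 1 = 4.4599%
So the realized real rate is 4.46%.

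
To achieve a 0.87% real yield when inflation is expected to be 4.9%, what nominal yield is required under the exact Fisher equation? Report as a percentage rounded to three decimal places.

5.813%

(1 + i) = (1 + r)(1 + π) = 1.00870 × 1.04900 = 1.0581263
i = 1.0581263 − 1, so the required nominal rate is 5.813%.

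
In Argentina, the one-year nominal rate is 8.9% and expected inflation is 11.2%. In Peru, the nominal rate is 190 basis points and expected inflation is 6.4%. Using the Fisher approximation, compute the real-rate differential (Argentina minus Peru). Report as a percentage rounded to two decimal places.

2.20%

Argentina: 8.9% − 11.2% = -2.300%
Peru: 1.9% − 6.4% = -4.500%
Differential = 2.200% → 2.20%.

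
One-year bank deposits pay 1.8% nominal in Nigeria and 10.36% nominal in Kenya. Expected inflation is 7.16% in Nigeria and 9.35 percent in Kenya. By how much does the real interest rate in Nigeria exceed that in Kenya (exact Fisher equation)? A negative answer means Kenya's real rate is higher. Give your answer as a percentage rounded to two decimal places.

-5.93%

Nigeria: (1 + 0.0180)/(1 + 0.0716) − 1 = -5.0019%
Kenya: (1 + 0.1036)/(1 + 0.0935) − 1 = 0.9236%
Differential = -5.0019% − 0.9236% = -5.9255% → -5.93%.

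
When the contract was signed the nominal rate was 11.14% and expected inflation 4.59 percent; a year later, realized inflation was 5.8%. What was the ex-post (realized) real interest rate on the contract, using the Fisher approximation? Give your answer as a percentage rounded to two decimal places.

5.34%

Ex-post: 11.14% − 5.8% = 5.340%
So the realized real rate is 5.34%.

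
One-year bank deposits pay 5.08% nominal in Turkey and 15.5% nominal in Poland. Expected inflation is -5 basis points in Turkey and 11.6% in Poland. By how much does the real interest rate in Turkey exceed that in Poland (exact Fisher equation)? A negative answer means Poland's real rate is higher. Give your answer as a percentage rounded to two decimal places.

1.64%

Turkey: (1 + 0.0508)/(1 − 0.0005) − 1 = 5.1326%
Poland: (1 + 0.1550)/(1 + 0.1160) − 1 = 3.4946%
Differential = 5.1326% − 3.4946% = 1.6379% → 1.64%.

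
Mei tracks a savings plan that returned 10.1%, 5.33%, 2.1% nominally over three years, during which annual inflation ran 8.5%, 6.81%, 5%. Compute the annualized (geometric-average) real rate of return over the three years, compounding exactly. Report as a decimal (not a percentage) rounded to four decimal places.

-0.0091

Nominal growth factor = 1.1010 × 1.0533 × 1.0210 = 1.18403665
Price-level growth factor = 1.0850 × 1.0681 × 1.0500 = 1.21683293
Real growth factor = 1.18403665 / 1.21683293 = 0.97304784
Annualized real rate = 0.97304784^(1/3) − 1 = -0.9066% → -0.0091.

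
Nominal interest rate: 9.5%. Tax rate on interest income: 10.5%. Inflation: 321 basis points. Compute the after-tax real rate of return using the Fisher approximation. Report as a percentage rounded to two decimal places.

5.29%

After-tax nominal return = 9.5% × (1 − 0.105) = 8.5025%.
r ≈ 8.5025% − 3.21% → 5.29%.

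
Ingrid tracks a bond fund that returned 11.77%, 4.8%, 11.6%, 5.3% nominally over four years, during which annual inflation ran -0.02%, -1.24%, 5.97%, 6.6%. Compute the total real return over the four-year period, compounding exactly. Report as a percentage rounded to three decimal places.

Nominal growth factor = 1.1177 × 1.0480 × 1.1160 × 1.0530 = 1.376509
Price-level growth factor = 0.9998 × 0.9876 × 1.0597 × 1.0660 = 1.115410
Real growth factor = 1.376509 / 1.115410 = 1.234084
Total real return = 1.234084 − 1 → 23.408%.

23.408%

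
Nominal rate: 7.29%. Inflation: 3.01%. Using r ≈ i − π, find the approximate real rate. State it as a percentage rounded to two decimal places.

4.28%

r ≈ i − π = 7.29% − 3.01% = 4.28%.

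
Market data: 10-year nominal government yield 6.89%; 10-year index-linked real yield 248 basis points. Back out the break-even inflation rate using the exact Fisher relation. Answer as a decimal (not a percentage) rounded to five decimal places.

(1 + π) = (1 + i)/(1 + r) = 1.06890 / 1.02480 = 1.043033
Break-even inflation = 1.043033 − 1 → 0.04303.

0.04303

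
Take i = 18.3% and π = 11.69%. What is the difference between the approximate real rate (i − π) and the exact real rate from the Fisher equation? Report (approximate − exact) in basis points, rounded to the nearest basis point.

69 basis points

Approximate: r ≈ 18.300% − 11.690% = 6.6100%
Exact: (1 + 0.1830)/(1 + 0.1169) − 1 = 5.9182%
Error = 6.6100% − 5.9182% = 0.6918% → 69 basis points.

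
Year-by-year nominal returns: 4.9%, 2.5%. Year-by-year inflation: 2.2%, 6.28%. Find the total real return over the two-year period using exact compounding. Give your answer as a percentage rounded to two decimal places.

-1.01%

Compound the nominal returns: 1.0490 × 1.0250 = 1.075225.
Compound inflation: 1.0220 × 1.0628 = 1.086182.
Deflate: 1.075225 / 1.086182 = 0.989913.
Total real return = 0.989913 − 1 → -1.01%.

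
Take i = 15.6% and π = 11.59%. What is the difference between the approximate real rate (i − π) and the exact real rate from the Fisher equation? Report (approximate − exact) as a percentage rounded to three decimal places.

Approximate: r ≈ 15.600% − 11.590% = 4.0100%
Exact: (1 + 0.1560)/(1 + 0.1159) − 1 = 3.59351%
Error = 4.0100% − 3.59351% = 0.41649% → 0.416%.

0.416%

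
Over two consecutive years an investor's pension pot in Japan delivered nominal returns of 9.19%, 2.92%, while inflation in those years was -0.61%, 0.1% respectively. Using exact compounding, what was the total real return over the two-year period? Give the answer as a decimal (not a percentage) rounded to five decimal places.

0.12955

Nominal growth factor = 1.0919 × 1.0292 = 1.123783
Price-level growth factor = 0.9939 × 1.0010 = 0.994894
Real growth factor = 1.123783 / 0.994894 = 1.129551
Total real return = 1.129551 − 1 → 0.12955.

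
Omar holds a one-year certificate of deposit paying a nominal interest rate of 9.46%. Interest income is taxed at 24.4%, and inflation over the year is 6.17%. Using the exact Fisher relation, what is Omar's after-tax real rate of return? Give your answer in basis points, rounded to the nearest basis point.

After-tax nominal return = 9.46% × (1 − 0.244) = 7.15176%.
1 + r = 1.0715176 / 1.06170 = 1.009247
After-tax real rate = 1.009247 − 1 → 92 basis points.

92 basis points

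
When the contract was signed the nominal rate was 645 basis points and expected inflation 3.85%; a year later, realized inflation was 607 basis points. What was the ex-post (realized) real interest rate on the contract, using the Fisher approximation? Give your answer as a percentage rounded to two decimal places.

0.38%

Ex-post: 6.45% − 6.07% = 0.380%
So the realized real rate is 0.38%.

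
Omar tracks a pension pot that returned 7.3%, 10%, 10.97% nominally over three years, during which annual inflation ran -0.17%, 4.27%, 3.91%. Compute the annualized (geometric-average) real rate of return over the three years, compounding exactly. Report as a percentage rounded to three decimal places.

6.588%

Compound the nominal returns: 1.0730 × 1.1000 × 1.1097 = 1.30977891.
Compound inflation: 0.9983 × 1.0427 × 1.0391 = 1.08162767.
Deflate: 1.30977891 / 1.08162767 = 1.21093325.
Annualized real rate = 1.21093325^(1/3) − 1 = 6.5876% → 6.588%.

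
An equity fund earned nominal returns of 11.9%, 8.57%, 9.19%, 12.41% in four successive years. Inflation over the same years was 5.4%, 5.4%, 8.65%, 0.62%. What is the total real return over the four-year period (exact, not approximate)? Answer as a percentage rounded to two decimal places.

Compound the nominal returns: 1.1190 × 1.0857 × 1.0919 × 1.1241 = 1.491172.
Compound inflation: 1.0540 × 1.0540 × 1.0865 × 1.0062 = 1.214494.
Deflate: 1.491172 / 1.214494 = 1.227814.
Total real return = 1.227814 − 1 → 22.78%.

22.78%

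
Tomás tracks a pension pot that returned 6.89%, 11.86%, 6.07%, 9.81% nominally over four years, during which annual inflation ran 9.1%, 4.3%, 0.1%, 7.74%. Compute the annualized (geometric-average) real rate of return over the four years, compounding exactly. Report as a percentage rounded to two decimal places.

3.21%

Nominal growth factor = 1.0689 × 1.1186 × 1.0607 × 1.0981 = 1.39266401
Price-level growth factor = 1.0910 × 1.0430 × 1.0010 × 1.0774 = 1.22721345
Real growth factor = 1.39266401 / 1.22721345 = 1.13481808
Annualized real rate = 1.13481808^(1/4) − 1 = 3.2123% → 3.21%.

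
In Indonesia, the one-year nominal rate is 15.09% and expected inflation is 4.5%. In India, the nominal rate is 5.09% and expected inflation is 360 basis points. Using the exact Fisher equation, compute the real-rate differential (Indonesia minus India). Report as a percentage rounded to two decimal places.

Indonesia: (1 + 0.1509)/(1 + 0.0450) − 1 = 10.1340%
India: (1 + 0.0509)/(1 + 0.0360) − 1 = 1.4382%
Differential = 10.1340% − 1.4382% = 8.6957% → 8.70%.

8.70%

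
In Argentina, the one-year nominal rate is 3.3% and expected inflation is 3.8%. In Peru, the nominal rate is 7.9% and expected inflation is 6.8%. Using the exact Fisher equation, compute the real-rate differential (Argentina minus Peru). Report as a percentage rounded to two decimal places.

-1.51%

Argentina: (1 + 0.0330)/(1 + 0.0380) − 1 = -0.4817%
Peru: (1 + 0.0790)/(1 + 0.0680) − 1 = 1.0300%
Differential = -0.4817% − 1.0300% = -1.5117% → -1.51%.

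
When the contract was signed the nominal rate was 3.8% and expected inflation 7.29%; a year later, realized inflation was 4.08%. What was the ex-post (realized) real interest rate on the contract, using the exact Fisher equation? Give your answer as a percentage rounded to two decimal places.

-0.27%

Ex-post: (1 + 0.0380)/(1 + 0.0408) − 1 = -0.2690%
So the realized real rate is -0.27%.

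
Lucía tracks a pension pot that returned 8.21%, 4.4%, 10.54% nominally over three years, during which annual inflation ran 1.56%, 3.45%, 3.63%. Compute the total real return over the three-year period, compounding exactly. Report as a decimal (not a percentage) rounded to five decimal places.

Compound the nominal returns: 1.0821 × 1.0440 × 1.1054 = 1.248784.
Compound inflation: 1.0156 × 1.0345 × 1.0363 = 1.088776.
Deflate: 1.248784 / 1.088776 = 1.146961.
Total real return = 1.146961 − 1 → 0.14696.

0.14696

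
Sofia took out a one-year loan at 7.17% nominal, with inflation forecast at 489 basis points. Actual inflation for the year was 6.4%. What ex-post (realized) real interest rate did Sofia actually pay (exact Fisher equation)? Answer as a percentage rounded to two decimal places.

0.72%

Ex-post: (1 + 0.0717)/(1 + 0.0640) − 1 = 0.7237%
So the realized real rate is 0.72%.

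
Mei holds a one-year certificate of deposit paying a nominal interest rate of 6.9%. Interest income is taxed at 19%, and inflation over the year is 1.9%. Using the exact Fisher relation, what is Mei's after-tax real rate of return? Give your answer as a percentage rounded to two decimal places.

After-tax nominal return = 6.9% × (1 − 0.19) = 5.5890%.
1 + r = 1.05589 / 1.01900 = 1.036202
After-tax real rate = 1.036202 − 1 → 3.62%.

3.62%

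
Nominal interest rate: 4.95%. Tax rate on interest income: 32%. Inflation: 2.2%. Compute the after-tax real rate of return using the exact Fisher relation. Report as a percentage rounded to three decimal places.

1.141%

After-tax nominal return = 4.95% × (1 − 0.32) = 3.3660%.
1 + r = 1.03366 / 1.02200 = 1.011409
After-tax real rate = 1.011409 − 1 → 1.141%.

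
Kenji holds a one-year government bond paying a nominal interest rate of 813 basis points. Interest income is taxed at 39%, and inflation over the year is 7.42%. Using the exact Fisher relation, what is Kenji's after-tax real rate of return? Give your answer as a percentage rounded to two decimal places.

After-tax nominal return = 8.13% × (1 − 0.39) = 4.9593%.
1 + r = 1.049593 / 1.07420 = 0.977093
After-tax real rate = 0.977093 − 1 → -2.29%.

-2.29%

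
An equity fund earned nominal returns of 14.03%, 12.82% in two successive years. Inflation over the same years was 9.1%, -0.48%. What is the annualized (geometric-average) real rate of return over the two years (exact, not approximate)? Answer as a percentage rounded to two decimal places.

Nominal growth factor = 1.1403 × 1.1282 = 1.28648646
Price-level growth factor = 1.0910 × 0.9952 = 1.08576320
Real growth factor = 1.28648646 / 1.08576320 = 1.18486836
Annualized real rate = 1.18486836^(1/2) − 1 = 8.8517% → 8.85%.

8.85%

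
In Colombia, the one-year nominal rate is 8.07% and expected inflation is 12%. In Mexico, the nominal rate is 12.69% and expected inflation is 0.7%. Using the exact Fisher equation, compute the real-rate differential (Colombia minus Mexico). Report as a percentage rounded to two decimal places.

-15.42%

Colombia: (1 + 0.0807)/(1 + 0.1200) − 1 = -3.5089%
Mexico: (1 + 0.1269)/(1 + 0.0070) − 1 = 11.9067%
Differential = -3.5089% − 11.9067% = -15.4156% → -15.42%.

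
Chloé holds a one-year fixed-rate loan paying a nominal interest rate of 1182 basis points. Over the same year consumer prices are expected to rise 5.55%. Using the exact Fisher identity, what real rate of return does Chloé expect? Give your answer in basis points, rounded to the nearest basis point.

594 basis points

By the Fisher identity, 1 + r = (1 + i)/(1 + π).
1 + r = 1.11820 / 1.05550 = 1.059403
r = 1.059403 − 1 = 5.9403%, i.e. 594 basis points.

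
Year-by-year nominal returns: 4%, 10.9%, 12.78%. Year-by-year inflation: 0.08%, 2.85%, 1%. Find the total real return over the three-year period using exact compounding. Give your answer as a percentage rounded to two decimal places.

Compound the nominal returns: 1.0400 × 1.1090 × 1.1278 = 1.300759.
Compound inflation: 1.0008 × 1.0285 × 1.0100 = 1.039616.
Deflate: 1.300759 / 1.039616 = 1.251192.
Total real return = 1.251192 − 1 → 25.12%.

25.12%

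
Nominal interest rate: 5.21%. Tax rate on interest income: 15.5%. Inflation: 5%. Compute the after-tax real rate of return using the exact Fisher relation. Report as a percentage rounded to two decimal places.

After-tax nominal return = 5.21% × (1 − 0.155) = 4.40245%.
1 + r = 1.0440245 / 1.05000 = 0.994309
After-tax real rate = 0.994309 − 1 → -0.57%.

-0.57%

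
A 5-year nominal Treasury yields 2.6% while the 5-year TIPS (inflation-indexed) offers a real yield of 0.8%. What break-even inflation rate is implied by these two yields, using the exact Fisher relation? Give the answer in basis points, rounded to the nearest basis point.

179 basis points

(1 + π) = (1 + i)/(1 + r) = 1.02600 / 1.00800 = 1.017857
Break-even inflation = 1.017857 − 1 → 179 basis points.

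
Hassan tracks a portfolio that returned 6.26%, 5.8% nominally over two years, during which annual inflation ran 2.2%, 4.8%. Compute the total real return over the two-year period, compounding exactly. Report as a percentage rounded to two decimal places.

4.96%

Nominal growth factor = 1.0626 × 1.0580 = 1.124231
Price-level growth factor = 1.0220 × 1.0480 = 1.071056
Real growth factor = 1.124231 / 1.071056 = 1.049647
Total real return = 1.049647 − 1 → 4.96%.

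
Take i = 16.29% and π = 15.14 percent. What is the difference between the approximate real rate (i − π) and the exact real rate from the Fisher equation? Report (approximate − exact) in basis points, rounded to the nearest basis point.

15 basis points

Approximate: r ≈ 16.290% − 15.140% = 1.1500%
Exact: (1 + 0.1629)/(1 + 0.1514) − 1 = 0.9988%
Error = 1.1500% − 0.9988% = 0.1512% → 15 basis points.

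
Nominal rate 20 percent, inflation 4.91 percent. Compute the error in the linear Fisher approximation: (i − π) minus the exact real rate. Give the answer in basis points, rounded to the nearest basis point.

Approximate: r ≈ 20.000% − 4.910% = 15.0900%
Exact: (1 + 0.2000)/(1 + 0.0491) − 1 = 14.3838%
Error = 15.0900% − 14.3838% = 0.7062% → 71 basis points.

71 basis points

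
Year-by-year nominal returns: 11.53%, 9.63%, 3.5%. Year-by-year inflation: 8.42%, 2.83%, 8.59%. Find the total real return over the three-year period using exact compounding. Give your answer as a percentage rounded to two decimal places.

Compound the nominal returns: 1.1153 × 1.0963 × 1.0350 = 1.265498.
Compound inflation: 1.0842 × 1.0283 × 1.0859 = 1.210651.
Deflate: 1.265498 / 1.210651 = 1.045303.
Total real return = 1.045303 − 1 → 4.53%.

4.53%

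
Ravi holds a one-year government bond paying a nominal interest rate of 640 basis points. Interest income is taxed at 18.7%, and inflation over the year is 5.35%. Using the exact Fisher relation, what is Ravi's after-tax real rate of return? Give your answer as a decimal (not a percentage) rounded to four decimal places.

After-tax nominal return = 6.4% × (1 − 0.187) = 5.2032%.
1 + r = 1.052032 / 1.05350 = 0.998607
After-tax real rate = 0.998607 − 1 → -0.0014.

-0.0014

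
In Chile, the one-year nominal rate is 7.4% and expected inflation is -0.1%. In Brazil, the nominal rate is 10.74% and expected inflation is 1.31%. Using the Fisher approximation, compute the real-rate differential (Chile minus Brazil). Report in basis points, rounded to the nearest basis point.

Chile: 7.4% − (-0.1%) = 7.500%
Brazil: 10.74% − 1.31% = 9.430%
Differential = -1.930% → -193 basis points.

-193 basis points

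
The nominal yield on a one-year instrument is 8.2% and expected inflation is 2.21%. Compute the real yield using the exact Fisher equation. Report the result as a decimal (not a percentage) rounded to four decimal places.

By the Fisher relation, 1 + r = (1 + i)/(1 + π).
1 + r = 1.08200 / 1.02210 = 1.058605
r = 1.058605 − 1 = 5.8605%, i.e. 0.0586.

0.0586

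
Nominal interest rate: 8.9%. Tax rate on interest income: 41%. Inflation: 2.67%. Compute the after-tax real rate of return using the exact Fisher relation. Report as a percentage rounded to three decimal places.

After-tax nominal return = 8.9% × (1 − 0.41) = 5.2510%.
1 + r = 1.05251 / 1.02670 = 1.025139
After-tax real rate = 1.025139 − 1 → 2.514%.

2.514%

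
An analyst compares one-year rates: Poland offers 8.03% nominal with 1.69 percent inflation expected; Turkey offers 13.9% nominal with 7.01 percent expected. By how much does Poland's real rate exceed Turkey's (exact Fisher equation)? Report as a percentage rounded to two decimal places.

Poland: (1 + 0.0803)/(1 + 0.0169) − 1 = 6.2346%
Turkey: (1 + 0.1390)/(1 + 0.0701) − 1 = 6.4387%
Differential = 6.2346% − 6.4387% = -0.2040% → -0.20%.

-0.20%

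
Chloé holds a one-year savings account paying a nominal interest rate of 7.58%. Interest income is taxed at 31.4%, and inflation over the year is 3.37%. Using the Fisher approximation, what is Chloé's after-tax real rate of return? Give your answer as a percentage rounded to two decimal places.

After-tax nominal return = 7.58% × (1 − 0.314) = 5.19988%.
r ≈ 5.19988% − 3.37% → 1.83%.

1.83%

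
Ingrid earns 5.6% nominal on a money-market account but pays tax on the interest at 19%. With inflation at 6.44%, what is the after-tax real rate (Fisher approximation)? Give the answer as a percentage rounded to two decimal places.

After-tax nominal return = 5.6% × (1 − 0.19) = 4.5360%.
r ≈ 4.5360% − 6.44% → -1.90%.

-1.90%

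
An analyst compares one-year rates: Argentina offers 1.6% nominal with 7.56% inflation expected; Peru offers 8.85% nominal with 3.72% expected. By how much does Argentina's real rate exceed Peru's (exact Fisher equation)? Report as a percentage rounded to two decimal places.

-10.49%

Argentina: (1 + 0.0160)/(1 + 0.0756) − 1 = -5.5411%
Peru: (1 + 0.0885)/(1 + 0.0372) − 1 = 4.9460%
Differential = -5.5411% − 4.9460% = -10.4871% → -10.49%.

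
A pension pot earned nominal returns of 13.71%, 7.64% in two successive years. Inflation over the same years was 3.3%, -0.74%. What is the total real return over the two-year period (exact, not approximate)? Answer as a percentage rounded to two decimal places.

19.37%

Nominal growth factor = 1.1371 × 1.0764 = 1.223974
Price-level growth factor = 1.0330 × 0.9926 = 1.025356
Real growth factor = 1.223974 / 1.025356 = 1.193707
Total real return = 1.193707 − 1 → 19.37%.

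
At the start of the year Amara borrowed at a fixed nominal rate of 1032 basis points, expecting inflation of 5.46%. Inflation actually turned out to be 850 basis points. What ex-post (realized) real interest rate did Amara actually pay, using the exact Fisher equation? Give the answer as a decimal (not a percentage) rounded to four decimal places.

0.0168

Ex-post: (1 + 0.1032)/(1 + 0.0850) − 1 = 1.6774%
So the realized real rate is 0.0168.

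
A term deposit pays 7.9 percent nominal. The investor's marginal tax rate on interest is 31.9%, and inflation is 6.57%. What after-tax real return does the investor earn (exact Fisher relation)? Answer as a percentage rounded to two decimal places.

-1.12%

After-tax nominal return = 7.9% × (1 − 0.319) = 5.3799%.
1 + r = 1.053799 / 1.06570 = 0.988833
After-tax real rate = 0.988833 − 1 → -1.12%.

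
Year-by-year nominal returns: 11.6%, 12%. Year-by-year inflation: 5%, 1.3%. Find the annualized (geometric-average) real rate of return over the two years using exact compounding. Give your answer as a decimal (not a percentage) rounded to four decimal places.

Compound the nominal returns: 1.1160 × 1.1200 = 1.24992000.
Compound inflation: 1.0500 × 1.0130 = 1.06365000.
Deflate: 1.24992000 / 1.06365000 = 1.17512340.
Annualized real rate = 1.17512340^(1/2) − 1 = 8.4031% → 0.0840.

0.0840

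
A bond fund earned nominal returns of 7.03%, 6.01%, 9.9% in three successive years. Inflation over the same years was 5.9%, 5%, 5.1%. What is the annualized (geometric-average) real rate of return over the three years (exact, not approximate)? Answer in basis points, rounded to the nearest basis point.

Nominal growth factor = 1.0703 × 1.0601 × 1.0990 = 1.246952908
Price-level growth factor = 1.0590 × 1.0500 × 1.0510 = 1.168659450
Real growth factor = 1.246952908 / 1.168659450 = 1.066994245
Annualized real rate = 1.066994245^(1/3) − 1 = 2.18505% → 219 basis points.

219 basis points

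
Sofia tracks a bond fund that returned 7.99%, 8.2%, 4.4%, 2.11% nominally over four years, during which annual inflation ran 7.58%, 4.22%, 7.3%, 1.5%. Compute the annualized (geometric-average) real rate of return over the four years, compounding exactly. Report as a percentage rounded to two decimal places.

0.50%

Compound the nominal returns: 1.0799 × 1.0820 × 1.0440 × 1.0211 = 1.24560280.
Compound inflation: 1.0758 × 1.0422 × 1.0730 × 1.0150 = 1.22109196.
Deflate: 1.24560280 / 1.22109196 = 1.02007289.
Annualized real rate = 1.02007289^(1/4) − 1 = 0.4981% → 0.50%.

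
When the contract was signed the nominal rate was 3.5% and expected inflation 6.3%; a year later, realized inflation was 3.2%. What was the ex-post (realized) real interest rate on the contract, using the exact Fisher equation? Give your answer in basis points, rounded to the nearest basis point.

29 basis points

Ex-post: (1 + 0.0350)/(1 + 0.0320) − 1 = 0.2907%
So the realized real rate is 29 basis points.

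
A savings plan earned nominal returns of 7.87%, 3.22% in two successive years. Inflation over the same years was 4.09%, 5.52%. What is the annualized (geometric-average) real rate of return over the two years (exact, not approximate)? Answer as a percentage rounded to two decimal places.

Compound the nominal returns: 1.0787 × 1.0322 = 1.11343414.
Compound inflation: 1.0409 × 1.0552 = 1.09835768.
Deflate: 1.11343414 / 1.09835768 = 1.01372637.
Annualized real rate = 1.01372637^(1/2) − 1 = 0.6840% → 0.68%.

0.68%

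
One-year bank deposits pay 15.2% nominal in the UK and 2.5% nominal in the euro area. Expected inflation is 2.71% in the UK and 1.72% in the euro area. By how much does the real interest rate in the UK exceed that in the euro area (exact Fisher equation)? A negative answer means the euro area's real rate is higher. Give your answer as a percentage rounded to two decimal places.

11.39%

The UK: (1 + 0.1520)/(1 + 0.0271) − 1 = 12.1605%
The euro area: (1 + 0.0250)/(1 + 0.0172) − 1 = 0.7668%
Differential = 12.1605% − 0.7668% = 11.3936% → 11.39%.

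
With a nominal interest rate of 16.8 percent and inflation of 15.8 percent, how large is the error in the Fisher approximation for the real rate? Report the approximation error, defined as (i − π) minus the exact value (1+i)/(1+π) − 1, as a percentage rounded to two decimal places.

0.14%

Approximate: r ≈ 16.800% − 15.800% = 1.0000%
Exact: (1 + 0.1680)/(1 + 0.1580) − 1 = 0.8636%
Error = 1.0000% − 0.8636% = 0.1364% → 0.14%.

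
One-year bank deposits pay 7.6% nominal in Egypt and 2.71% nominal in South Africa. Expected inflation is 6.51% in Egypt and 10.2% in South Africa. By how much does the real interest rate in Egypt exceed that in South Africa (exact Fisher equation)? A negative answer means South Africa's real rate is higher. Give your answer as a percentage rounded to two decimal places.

Egypt: (1 + 0.0760)/(1 + 0.0651) − 1 = 1.0234%
South Africa: (1 + 0.0271)/(1 + 0.1020) − 1 = -6.7967%
Differential = 1.0234% − (-6.7967%) = 7.8201% → 7.82%.

7.82%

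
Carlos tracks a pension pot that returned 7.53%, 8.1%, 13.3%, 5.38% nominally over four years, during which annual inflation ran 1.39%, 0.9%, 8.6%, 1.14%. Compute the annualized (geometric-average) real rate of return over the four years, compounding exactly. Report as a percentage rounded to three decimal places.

Compound the nominal returns: 1.0753 × 1.0810 × 1.1330 × 1.0538 = 1.38785292.
Compound inflation: 1.0139 × 1.0090 × 1.0860 × 1.0114 = 1.12367072.
Deflate: 1.38785292 / 1.12367072 = 1.23510642.
Annualized real rate = 1.23510642^(1/4) − 1 = 5.4207% → 5.421%.

5.421%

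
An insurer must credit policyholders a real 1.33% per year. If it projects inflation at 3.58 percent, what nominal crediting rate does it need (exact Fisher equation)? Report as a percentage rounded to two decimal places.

(1 + i) = (1 + r)(1 + π) = 1.01330 × 1.03580 = 1.04957614
i = 1.04957614 − 1, so the required nominal rate is 4.96%.

4.96%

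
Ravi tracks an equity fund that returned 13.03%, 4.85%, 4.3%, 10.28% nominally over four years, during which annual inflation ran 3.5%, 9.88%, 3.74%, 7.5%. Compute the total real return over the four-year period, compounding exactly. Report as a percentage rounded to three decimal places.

Nominal growth factor = 1.1303 × 1.0485 × 1.0430 × 1.1028 = 1.3631487
Price-level growth factor = 1.0350 × 1.0988 × 1.0374 × 1.0750 = 1.2682758
Real growth factor = 1.3631487 / 1.2682758 = 1.0748046
Total real return = 1.0748046 − 1 → 7.480%.

7.480%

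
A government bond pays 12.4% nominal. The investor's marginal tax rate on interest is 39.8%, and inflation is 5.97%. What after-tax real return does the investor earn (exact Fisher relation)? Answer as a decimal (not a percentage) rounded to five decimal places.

0.01411

After-tax nominal return = 12.4% × (1 − 0.398) = 7.4648%.
1 + r = 1.074648 / 1.05970 = 1.014106
After-tax real rate = 1.014106 − 1 → 0.01411.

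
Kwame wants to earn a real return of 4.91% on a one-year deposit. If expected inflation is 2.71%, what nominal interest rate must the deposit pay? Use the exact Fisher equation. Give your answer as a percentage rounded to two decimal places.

7.75%

(1 + i) = (1 + r)(1 + π) = 1.04910 × 1.02710 = 1.07753061
i = 1.07753061 − 1, so the required nominal rate is 7.75%.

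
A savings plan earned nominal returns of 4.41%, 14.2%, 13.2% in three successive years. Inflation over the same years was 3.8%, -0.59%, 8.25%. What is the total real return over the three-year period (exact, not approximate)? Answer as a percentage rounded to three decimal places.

20.837%

Nominal growth factor = 1.0441 × 1.1420 × 1.1320 = 1.349754
Price-level growth factor = 1.0380 × 0.9941 × 1.0825 = 1.117006
Real growth factor = 1.349754 / 1.117006 = 1.208368
Total real return = 1.208368 − 1 → 20.837%.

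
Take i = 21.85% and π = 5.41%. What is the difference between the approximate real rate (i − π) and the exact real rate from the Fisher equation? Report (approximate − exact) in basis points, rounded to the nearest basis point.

84 basis points

Approximate: r ≈ 21.850% − 5.410% = 16.4400%
Exact: (1 + 0.2185)/(1 + 0.0541) − 1 = 15.5962%
Error = 16.4400% − 15.5962% = 0.8438% → 84 basis points.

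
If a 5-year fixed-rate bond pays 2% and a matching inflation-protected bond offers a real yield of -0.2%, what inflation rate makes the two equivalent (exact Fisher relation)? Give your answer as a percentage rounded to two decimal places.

2.20%

(1 + π) = (1 + i)/(1 + r) = 1.02000 / 0.99800 = 1.022044
Break-even inflation = 1.022044 − 1 → 2.20%.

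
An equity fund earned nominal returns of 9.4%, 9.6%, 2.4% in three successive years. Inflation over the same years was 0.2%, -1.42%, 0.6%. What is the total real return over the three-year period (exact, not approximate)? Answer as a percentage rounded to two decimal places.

23.56%

Nominal growth factor = 1.0940 × 1.0960 × 1.0240 = 1.227801
Price-level growth factor = 1.0020 × 0.9858 × 1.0060 = 0.993698
Real growth factor = 1.227801 / 0.993698 = 1.235587
Total real return = 1.235587 − 1 → 23.56%.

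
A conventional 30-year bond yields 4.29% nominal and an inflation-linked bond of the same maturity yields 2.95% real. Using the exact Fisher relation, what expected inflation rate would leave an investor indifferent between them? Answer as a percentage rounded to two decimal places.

1.30%

(1 + π) = (1 + i)/(1 + r) = 1.04290 / 1.02950 = 1.013016
Break-even inflation = 1.013016 − 1 → 1.30%.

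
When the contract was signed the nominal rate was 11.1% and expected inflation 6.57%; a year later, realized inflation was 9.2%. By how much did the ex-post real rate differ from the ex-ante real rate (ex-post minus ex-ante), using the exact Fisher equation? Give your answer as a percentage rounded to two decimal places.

Ex-ante: (1 + 0.1110)/(1 + 0.0657) − 1 = 4.2507%
Ex-post: (1 + 0.1110)/(1 + 0.0920) − 1 = 1.7399%
Difference (ex-post − ex-ante) = -2.5108% → -2.51%.

-2.51%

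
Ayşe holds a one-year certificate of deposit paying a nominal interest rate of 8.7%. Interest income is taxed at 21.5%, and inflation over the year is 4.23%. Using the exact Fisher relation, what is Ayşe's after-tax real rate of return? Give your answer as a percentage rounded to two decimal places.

After-tax nominal return = 8.7% × (1 − 0.215) = 6.8295%.
1 + r = 1.068295 / 1.04230 = 1.024940
After-tax real rate = 1.024940 − 1 → 2.49%.

2.49%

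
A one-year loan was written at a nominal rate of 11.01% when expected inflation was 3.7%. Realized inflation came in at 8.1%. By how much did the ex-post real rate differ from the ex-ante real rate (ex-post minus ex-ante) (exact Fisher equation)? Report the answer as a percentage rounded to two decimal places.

Ex-ante: (1 + 0.1101)/(1 + 0.0370) − 1 = 7.0492%
Ex-post: (1 + 0.1101)/(1 + 0.0810) − 1 = 2.6920%
Difference (ex-post − ex-ante) = -4.3572% → -4.36%.

-4.36%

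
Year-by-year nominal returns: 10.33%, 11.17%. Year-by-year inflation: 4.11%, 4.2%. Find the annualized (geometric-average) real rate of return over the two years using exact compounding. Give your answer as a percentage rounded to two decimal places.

Compound the nominal returns: 1.1033 × 1.1117 = 1.22653861.
Compound inflation: 1.0411 × 1.0420 = 1.08482620.
Deflate: 1.22653861 / 1.08482620 = 1.13063144.
Annualized real rate = 1.13063144^(1/2) − 1 = 6.3312% → 6.33%.

6.33%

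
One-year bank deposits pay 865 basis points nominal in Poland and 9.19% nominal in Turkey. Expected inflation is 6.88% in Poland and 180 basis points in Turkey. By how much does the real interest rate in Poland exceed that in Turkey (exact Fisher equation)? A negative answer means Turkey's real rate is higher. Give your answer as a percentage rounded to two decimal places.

-5.60%

Poland: (1 + 0.0865)/(1 + 0.0688) − 1 = 1.6561%
Turkey: (1 + 0.0919)/(1 + 0.0180) − 1 = 7.2593%
Differential = 1.6561% − 7.2593% = -5.6033% → -5.60%.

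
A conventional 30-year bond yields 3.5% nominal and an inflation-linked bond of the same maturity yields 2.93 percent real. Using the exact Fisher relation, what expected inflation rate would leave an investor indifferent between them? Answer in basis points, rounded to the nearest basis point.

55 basis points

(1 + π) = (1 + i)/(1 + r) = 1.03500 / 1.02930 = 1.005538
Break-even inflation = 1.005538 − 1 → 55 basis points.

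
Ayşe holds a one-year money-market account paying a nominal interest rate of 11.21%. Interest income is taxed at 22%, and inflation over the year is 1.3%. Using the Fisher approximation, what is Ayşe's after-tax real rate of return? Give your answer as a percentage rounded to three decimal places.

After-tax nominal return = 11.21% × (1 − 0.22) = 8.7438%.
r ≈ 8.7438% − 1.3% → 7.444%.

7.444%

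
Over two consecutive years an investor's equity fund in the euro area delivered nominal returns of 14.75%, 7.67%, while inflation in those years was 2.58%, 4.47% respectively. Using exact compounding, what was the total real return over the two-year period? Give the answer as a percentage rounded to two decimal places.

15.29%

Compound the nominal returns: 1.1475 × 1.0767 = 1.235513.
Compound inflation: 1.0258 × 1.0447 = 1.071653.
Deflate: 1.235513 / 1.071653 = 1.152904.
Total real return = 1.152904 − 1 → 15.29%.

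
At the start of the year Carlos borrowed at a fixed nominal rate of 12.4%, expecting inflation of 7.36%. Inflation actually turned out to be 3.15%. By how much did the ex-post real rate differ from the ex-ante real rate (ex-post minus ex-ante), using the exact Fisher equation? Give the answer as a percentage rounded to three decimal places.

Ex-ante: (1 + 0.1240)/(1 + 0.0736) − 1 = 4.6945%
Ex-post: (1 + 0.1240)/(1 + 0.0315) − 1 = 8.9675%
Difference (ex-post − ex-ante) = 4.2730% → 4.273%.

4.273%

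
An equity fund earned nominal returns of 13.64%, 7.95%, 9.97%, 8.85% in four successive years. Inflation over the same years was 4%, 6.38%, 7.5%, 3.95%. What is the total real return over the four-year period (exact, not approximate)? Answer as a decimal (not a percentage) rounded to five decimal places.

0.18776

Nominal growth factor = 1.1364 × 1.0795 × 1.0997 × 1.0885 = 1.468441
Price-level growth factor = 1.0400 × 1.0638 × 1.0750 × 1.0395 = 1.236307
Real growth factor = 1.468441 / 1.236307 = 1.187764
Total real return = 1.187764 − 1 → 0.18776.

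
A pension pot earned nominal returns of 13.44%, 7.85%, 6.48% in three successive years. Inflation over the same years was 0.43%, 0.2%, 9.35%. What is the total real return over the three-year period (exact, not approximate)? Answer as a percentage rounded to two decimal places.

Compound the nominal returns: 1.1344 × 1.0785 × 1.0648 = 1.302730.
Compound inflation: 1.0043 × 1.0020 × 1.0935 = 1.100398.
Deflate: 1.302730 / 1.100398 = 1.183871.
Total real return = 1.183871 − 1 → 18.39%.

18.39%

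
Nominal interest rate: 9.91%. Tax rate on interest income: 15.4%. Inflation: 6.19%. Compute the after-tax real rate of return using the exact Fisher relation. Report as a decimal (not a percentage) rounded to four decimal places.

After-tax nominal return = 9.91% × (1 − 0.154) = 8.38386%.
1 + r = 1.0838386 / 1.06190 = 1.020660
After-tax real rate = 1.020660 − 1 → 0.0207.

0.0207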